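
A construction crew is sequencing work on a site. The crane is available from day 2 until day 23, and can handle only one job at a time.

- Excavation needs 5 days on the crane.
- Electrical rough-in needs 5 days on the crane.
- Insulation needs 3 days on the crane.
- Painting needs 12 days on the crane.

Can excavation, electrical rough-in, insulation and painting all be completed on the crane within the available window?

The crane window is 23 − 2 = 21 days.
Running back to back, the jobs need 5 + 5 + 3 + 12 = 25 days on the crane.
Since 25 > 21, they cannot all fit.

No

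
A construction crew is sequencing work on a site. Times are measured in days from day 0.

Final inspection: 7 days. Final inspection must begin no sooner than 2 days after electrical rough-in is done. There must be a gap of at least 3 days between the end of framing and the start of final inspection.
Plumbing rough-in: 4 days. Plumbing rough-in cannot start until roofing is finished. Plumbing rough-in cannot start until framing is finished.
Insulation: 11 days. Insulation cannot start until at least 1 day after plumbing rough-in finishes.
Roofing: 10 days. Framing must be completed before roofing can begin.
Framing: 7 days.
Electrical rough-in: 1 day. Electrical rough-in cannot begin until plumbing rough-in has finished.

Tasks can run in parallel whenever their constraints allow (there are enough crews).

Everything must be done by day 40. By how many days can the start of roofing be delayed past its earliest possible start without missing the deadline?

7

Framing has no prerequisites, so it starts at day 0 and finishes at day 7.
After framing (finishes day 7), roofing can start at day 7 and finishes at day 17.

Working backward from the deadline:
Final inspection must finish by day 40; it takes 7 days, so it must start by 40 − 7 = day 33.
Electrical rough-in feeds into final inspection (must start by day 33, minus 2-day gap → day 31); so electrical rough-in must finish by day 31 and therefore start by day 30.
Insulation must finish by day 40; it takes 11 days, so it must start by 40 − 11 = day 29.
For plumbing rough-in: electrical rough-in (must start by day 30); insulation (must start by day 29, minus 1-day gap → day 28). The most restrictive is day 28; with a 4-day duration, plumbing rough-in must start by day 24.
Roofing has to be done before plumbing rough-in (must start by day 24). That means finishing by day 24, i.e. starting by 24 − 10 = day 14.
So roofing can start as early as day 7 and as late as day 14, giving 14 − 7 = 7 days of slack.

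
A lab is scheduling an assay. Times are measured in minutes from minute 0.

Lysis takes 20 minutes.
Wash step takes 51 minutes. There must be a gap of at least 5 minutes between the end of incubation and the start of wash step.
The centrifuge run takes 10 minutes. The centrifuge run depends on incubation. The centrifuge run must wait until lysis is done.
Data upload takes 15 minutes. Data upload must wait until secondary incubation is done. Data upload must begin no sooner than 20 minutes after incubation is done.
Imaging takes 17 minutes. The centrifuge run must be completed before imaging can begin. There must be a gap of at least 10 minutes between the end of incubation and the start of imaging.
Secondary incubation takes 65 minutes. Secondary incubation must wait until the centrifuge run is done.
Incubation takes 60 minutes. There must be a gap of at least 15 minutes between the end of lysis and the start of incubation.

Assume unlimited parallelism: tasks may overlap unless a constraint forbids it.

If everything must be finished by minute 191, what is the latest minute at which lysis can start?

6

Data upload must finish by minute 191; it takes 15 minutes, so it must start by 191 − 15 = minute 176.
Since data upload (must start by minute 176) depends on it, secondary incubation must finish by minute 176. Backing off its 65-minute duration gives a latest start of minute 111.
Imaging must finish by minute 191; it takes 17 minutes, so it must start by 191 − 17 = minute 174.
For the centrifuge run: secondary incubation (must start by minute 111); imaging (must start by minute 174). The most restrictive is minute 111; with a 10-minute duration, the centrifuge run must start by minute 101.
To finish by minute 191, wash step (duration 51) must start no later than minute 140.
For incubation: the centrifuge run (must start by minute 101); wash step (must start by minute 140, minus 5-minute gap → minute 135); imaging (must start by minute 174, minus 10-minute gap → minute 164); data upload (must start by minute 176, minus 20-minute gap → minute 156). The most restrictive is minute 101; with a 60-minute duration, incubation must start by minute 41.
Lysis feeds incubation (must start by minute 41, minus 15-minute gap → minute 26); the centrifuge run (must start by minute 101). Taking the minimum, lysis must finish by minute 26 and start by 26 − 20 = minute 6.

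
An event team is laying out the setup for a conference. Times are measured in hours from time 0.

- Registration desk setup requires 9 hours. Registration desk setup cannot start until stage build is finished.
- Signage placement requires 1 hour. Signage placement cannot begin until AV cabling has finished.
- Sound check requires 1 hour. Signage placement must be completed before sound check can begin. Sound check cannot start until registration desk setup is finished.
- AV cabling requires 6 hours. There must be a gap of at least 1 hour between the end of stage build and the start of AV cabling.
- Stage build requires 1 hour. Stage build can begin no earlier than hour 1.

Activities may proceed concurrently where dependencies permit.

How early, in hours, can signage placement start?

Stage build waits on its own release at hour 1, so it starts at hour 1 and finishes at 1 + 1 = hour 2.
AV cabling waits on stage build (finishes hour 2, plus 1-hour gap → hour 3), so it starts at hour 3 and finishes at 3 + 6 = hour 9.
Signage placement waits on AV cabling (finishes hour 9), so the earliest it can start is hour 9.

9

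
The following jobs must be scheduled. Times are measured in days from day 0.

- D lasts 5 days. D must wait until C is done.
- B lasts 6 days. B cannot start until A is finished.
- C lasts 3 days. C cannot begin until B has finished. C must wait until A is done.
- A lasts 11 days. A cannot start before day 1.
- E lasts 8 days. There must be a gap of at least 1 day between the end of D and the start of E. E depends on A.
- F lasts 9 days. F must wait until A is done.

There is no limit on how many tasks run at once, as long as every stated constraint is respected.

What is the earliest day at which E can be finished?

35

A cannot begin until its own release at day 1. It runs from day 1 to 1 + 11 = day 12.
B waits on A (finishes day 12), so it starts at day 12 and finishes at 12 + 6 = day 18.
C has to wait for B (finishes day 18); A (finishes day 12). The latest of these is day 18, so C runs day 18 to 18 + 3 = day 21.
D waits on C (finishes day 21), so it starts at day 21 and finishes at 21 + 5 = day 26.
E cannot start until D (finishes day 26, plus 1-day gap → day 27); A (finishes day 12). The controlling bound is day 27, so E finishes at 27 + 8 = day 35.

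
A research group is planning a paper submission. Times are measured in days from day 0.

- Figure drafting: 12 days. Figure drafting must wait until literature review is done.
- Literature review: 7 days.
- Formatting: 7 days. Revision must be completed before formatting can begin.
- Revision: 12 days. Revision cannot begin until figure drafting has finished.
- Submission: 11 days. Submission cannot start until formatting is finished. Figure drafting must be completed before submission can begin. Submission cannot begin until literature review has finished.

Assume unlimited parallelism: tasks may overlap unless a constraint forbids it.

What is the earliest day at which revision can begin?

19

Literature review can start immediately at day 0; it finishes at day 7.
After literature review (finishes day 7), figure drafting can start at day 7 and finishes at day 19.
Revision waits on figure drafting (finishes day 19), so the earliest it can start is day 19.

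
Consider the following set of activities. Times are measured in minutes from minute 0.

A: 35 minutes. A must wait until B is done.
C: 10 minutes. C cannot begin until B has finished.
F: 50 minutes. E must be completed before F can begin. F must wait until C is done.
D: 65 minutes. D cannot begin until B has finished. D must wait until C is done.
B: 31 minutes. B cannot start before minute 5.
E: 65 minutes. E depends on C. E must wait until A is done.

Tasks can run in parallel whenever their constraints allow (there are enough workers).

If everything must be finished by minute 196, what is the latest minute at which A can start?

46

To finish by minute 196, F (duration 50) must start no later than minute 146.
E must finish before F (must start by minute 146). With a 65-minute duration, E must start by 146 − 65 = minute 81.
A must finish before E (must start by minute 81). With a 35-minute duration, A must start by 81 − 35 = minute 46.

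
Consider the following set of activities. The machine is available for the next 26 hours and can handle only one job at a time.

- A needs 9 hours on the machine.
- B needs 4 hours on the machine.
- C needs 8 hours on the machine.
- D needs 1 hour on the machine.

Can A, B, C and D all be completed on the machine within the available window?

Running back to back, the jobs need 9 + 4 + 8 + 1 = 22 hours on the machine.
Since 22 ≤ 26, they fit within the window.

Yes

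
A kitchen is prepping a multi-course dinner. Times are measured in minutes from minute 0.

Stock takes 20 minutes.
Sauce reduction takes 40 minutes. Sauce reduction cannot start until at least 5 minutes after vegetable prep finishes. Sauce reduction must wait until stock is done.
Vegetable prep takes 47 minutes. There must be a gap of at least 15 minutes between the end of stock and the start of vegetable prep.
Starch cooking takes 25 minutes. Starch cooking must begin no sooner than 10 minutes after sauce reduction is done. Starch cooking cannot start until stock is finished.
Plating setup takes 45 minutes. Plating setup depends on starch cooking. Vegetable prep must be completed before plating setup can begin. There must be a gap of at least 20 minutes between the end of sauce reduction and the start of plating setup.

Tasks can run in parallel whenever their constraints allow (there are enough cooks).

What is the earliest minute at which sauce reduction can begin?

87

Stock has no prerequisites, so it starts at minute 0 and finishes at minute 20.
Vegetable prep cannot begin until stock (finishes minute 20, plus 15-minute gap → minute 35). It runs from minute 35 to 35 + 47 = minute 82.
Sauce reduction waits on vegetable prep (finishes minute 82, plus 5-minute gap → minute 87); stock (finishes minute 20). The latest of these is minute 87, which is the earliest sauce reduction can start.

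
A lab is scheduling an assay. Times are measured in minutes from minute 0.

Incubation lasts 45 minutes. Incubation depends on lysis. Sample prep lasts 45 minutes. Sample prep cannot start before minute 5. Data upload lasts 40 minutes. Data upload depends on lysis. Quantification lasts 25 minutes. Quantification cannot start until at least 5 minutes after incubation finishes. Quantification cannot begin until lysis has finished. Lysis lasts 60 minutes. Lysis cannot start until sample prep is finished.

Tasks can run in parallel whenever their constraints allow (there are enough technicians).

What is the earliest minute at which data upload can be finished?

Sample prep waits on its own release at minute 5, so it starts at minute 5 and finishes at 5 + 45 = minute 50.
Lysis cannot begin until sample prep (finishes minute 50). It runs from minute 50 to 50 + 60 = minute 110.
Data upload cannot begin until lysis (finishes minute 110). It runs from minute 110 to 110 + 40 = minute 150.

150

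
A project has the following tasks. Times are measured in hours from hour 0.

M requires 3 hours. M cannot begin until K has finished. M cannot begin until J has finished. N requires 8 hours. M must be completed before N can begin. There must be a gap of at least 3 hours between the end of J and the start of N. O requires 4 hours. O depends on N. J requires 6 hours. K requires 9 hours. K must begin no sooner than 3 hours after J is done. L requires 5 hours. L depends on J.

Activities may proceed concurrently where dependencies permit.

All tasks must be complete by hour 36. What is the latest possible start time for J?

3

Nothing follows O; the deadline of hour 36 is its only limit. It must start by 36 − 4 = hour 32.
N must finish before O (must start by hour 32). With an 8-hour duration, N must start by 32 − 8 = hour 24.
M feeds into N (must start by hour 24); so M must finish by hour 24 and therefore start by hour 21.
K must finish before M (must start by hour 21). With a 9-hour duration, K must start by 21 − 9 = hour 12.
Nothing follows L; the deadline of hour 36 is its only limit. It must start by 36 − 5 = hour 31.
J feeds K (must start by hour 12, minus 3-hour gap → hour 9); L (must start by hour 31); M (must start by hour 21); N (must start by hour 24, minus 3-hour gap → hour 21). Taking the minimum, J must finish by hour 9 and start by 9 − 6 = hour 3.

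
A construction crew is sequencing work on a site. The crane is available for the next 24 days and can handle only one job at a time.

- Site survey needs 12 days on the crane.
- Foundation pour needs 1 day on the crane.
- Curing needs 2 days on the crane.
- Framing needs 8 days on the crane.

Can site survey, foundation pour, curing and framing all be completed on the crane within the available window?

Running back to back, the jobs need 12 + 1 + 2 + 8 = 23 days on the crane.
Since 23 ≤ 24, they fit within the window.

Yes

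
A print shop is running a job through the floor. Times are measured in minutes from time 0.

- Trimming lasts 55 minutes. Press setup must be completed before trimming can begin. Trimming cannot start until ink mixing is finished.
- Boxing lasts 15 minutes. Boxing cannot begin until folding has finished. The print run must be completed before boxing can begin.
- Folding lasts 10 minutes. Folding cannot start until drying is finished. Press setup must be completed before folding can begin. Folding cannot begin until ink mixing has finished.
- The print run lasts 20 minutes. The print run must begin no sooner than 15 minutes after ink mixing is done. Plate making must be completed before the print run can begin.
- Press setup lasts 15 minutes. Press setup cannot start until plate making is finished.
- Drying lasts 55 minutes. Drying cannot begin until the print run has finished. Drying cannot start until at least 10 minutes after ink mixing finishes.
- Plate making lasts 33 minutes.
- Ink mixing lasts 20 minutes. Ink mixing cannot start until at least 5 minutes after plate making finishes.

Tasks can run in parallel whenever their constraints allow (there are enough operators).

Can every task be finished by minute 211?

Plate making can start immediately at minute 0; it finishes at minute 33.
Press setup waits on plate making (finishes minute 33), so it starts at minute 33 and finishes at 33 + 15 = minute 48.
Ink mixing waits on plate making (finishes minute 33, plus 5-minute gap → minute 38), so it starts at minute 38 and finishes at 38 + 20 = minute 58.
For trimming: press setup (finishes minute 48); ink mixing (finishes minute 58). Taking the maximum gives a start of minute 58, and it finishes at 58 + 55 = minute 113.
For the print run: ink mixing (finishes minute 58, plus 15-minute gap → minute 73); plate making (finishes minute 33). Taking the maximum gives a start of minute 73, and it finishes at 73 + 20 = minute 93.
Drying needs all of the print run (finishes minute 93); ink mixing (finishes minute 58, plus 10-minute gap → minute 68). That puts its earliest start at minute 93; it finishes at 93 + 55 = minute 148.
Folding has to wait for drying (finishes minute 148); press setup (finishes minute 48); ink mixing (finishes minute 58). The latest of these is minute 148, so folding runs minute 148 to 148 + 10 = minute 158.
Boxing has to wait for folding (finishes minute 158); the print run (finishes minute 93). The latest of these is minute 158, so boxing runs minute 158 to 158 + 15 = minute 173.
Every task is finished by minute 173, which is no later than the deadline of 211, so the schedule is feasible.

Yes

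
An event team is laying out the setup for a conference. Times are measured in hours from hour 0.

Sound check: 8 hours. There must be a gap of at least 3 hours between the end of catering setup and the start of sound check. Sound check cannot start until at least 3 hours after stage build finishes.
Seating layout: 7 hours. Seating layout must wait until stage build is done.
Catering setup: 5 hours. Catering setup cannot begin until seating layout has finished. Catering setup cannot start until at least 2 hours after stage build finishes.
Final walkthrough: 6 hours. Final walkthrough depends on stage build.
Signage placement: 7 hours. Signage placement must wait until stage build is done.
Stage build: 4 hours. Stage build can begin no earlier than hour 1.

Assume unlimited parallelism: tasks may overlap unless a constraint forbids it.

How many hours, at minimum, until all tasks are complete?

28

Stage build waits on its own release at hour 1, so it starts at hour 1 and finishes at 1 + 4 = hour 5.
Final walkthrough cannot begin until stage build (finishes hour 5). It runs from hour 5 to 5 + 6 = hour 11.
Signage placement waits on stage build (finishes hour 5), so it starts at hour 5 and finishes at 5 + 7 = hour 12.
Seating layout waits on stage build (finishes hour 5), so it starts at hour 5 and finishes at 5 + 7 = hour 12.
Catering setup cannot start until seating layout (finishes hour 12); stage build (finishes hour 5, plus 2-hour gap → hour 7). The controlling bound is hour 12, so catering setup finishes at 12 + 5 = hour 17.
Sound check needs all of catering setup (finishes hour 17, plus 3-hour gap → hour 20); stage build (finishes hour 5, plus 3-hour gap → hour 8). That puts its earliest start at hour 20; it finishes at 20 + 8 = hour 28.
All tasks are finished once the last one completes. Finish times: Stage build at 5, Seating layout at 12, Signage placement at 12, Catering setup at 17, Sound check at 28, Final walkthrough at 11. The latest is hour 28.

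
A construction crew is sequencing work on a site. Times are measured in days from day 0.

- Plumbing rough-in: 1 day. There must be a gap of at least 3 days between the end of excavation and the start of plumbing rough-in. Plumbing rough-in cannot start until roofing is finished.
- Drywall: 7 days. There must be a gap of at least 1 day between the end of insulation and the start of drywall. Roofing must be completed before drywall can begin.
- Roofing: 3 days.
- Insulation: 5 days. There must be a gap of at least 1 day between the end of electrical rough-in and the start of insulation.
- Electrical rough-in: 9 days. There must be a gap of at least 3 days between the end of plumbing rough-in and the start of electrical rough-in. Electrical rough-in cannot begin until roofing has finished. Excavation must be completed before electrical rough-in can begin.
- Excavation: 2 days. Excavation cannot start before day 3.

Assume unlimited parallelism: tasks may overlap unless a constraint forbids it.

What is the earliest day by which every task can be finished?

35

Nothing blocks roofing, so it runs from day 0 to day 3.
After its own release at day 3, excavation can start at day 3 and finishes at day 5.
Plumbing rough-in has to wait for excavation (finishes day 5, plus 3-day gap → day 8); roofing (finishes day 3). The latest of these is day 8, so plumbing rough-in runs day 8 to 8 + 1 = day 9.
Electrical rough-in needs all of plumbing rough-in (finishes day 9, plus 3-day gap → day 12); roofing (finishes day 3); excavation (finishes day 5). That puts its earliest start at day 12; it finishes at 12 + 9 = day 21.
Insulation waits on electrical rough-in (finishes day 21, plus 1-day gap → day 22), so it starts at day 22 and finishes at 22 + 5 = day 27.
Drywall cannot start until insulation (finishes day 27, plus 1-day gap → day 28); roofing (finishes day 3). The controlling bound is day 28, so drywall finishes at 28 + 7 = day 35.
All tasks are finished once the last one completes. Finish times: Excavation at 5, Roofing at 3, Plumbing rough-in at 9, Electrical rough-in at 21, Insulation at 27, Drywall at 35. The latest is day 35.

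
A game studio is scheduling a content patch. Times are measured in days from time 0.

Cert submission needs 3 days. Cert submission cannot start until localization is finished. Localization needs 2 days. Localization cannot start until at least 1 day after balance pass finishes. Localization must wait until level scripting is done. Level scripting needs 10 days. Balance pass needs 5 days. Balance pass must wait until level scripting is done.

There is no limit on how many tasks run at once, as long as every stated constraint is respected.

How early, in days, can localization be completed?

18

Nothing blocks level scripting, so it runs from day 0 to day 10.
Balance pass cannot begin until level scripting (finishes day 10). It runs from day 10 to 10 + 5 = day 15.
Localization needs all of balance pass (finishes day 15, plus 1-day gap → day 16); level scripting (finishes day 10). That puts its earliest start at day 16; it finishes at 16 + 2 = day 18.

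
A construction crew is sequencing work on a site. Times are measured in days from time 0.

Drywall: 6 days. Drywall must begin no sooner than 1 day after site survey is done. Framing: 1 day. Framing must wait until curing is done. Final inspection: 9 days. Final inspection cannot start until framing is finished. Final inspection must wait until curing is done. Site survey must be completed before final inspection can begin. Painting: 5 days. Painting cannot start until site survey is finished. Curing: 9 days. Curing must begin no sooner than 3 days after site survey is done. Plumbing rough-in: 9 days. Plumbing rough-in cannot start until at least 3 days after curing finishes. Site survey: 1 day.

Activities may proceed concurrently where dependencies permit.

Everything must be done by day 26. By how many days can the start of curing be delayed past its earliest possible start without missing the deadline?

Site survey has no prerequisites, so it starts at day 0 and finishes at day 1.
After site survey (finishes day 1, plus 3-day gap → day 4), curing can start at day 4 and finishes at day 13.

Working backward from the deadline:
To finish by day 26, final inspection (duration 9) must start no later than day 17.
Since final inspection (must start by day 17) depends on it, framing must finish by day 17. Backing off its 1-day duration gives a latest start of day 16.
To finish by day 26, plumbing rough-in (duration 9) must start no later than day 17.
Curing feeds framing (must start by day 16); plumbing rough-in (must start by day 17, minus 3-day gap → day 14); final inspection (must start by day 17). Taking the minimum, curing must finish by day 14 and start by 14 − 9 = day 5.
So curing can start as early as day 4 and as late as day 5, giving 5 − 4 = 1 day of slack.

1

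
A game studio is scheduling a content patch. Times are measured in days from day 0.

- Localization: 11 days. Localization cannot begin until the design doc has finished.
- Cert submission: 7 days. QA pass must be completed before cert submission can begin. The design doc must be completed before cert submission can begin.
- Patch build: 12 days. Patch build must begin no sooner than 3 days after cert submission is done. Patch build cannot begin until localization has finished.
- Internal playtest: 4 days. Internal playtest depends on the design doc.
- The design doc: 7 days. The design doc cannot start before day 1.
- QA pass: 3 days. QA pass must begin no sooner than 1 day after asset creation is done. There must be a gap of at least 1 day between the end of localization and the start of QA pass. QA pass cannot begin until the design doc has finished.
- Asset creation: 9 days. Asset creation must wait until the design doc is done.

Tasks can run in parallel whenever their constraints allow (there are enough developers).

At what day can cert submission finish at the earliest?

30

The design doc waits on its own release at day 1, so it starts at day 1 and finishes at 1 + 7 = day 8.
After the design doc (finishes day 8), localization can start at day 8 and finishes at day 19.
After the design doc (finishes day 8), asset creation can start at day 8 and finishes at day 17.
QA pass cannot start until asset creation (finishes day 17, plus 1-day gap → day 18); localization (finishes day 19, plus 1-day gap → day 20); the design doc (finishes day 8). The controlling bound is day 20, so QA pass finishes at 20 + 3 = day 23.
Cert submission needs all of QA pass (finishes day 23); the design doc (finishes day 8). That puts its earliest start at day 23; it finishes at 23 + 7 = day 30.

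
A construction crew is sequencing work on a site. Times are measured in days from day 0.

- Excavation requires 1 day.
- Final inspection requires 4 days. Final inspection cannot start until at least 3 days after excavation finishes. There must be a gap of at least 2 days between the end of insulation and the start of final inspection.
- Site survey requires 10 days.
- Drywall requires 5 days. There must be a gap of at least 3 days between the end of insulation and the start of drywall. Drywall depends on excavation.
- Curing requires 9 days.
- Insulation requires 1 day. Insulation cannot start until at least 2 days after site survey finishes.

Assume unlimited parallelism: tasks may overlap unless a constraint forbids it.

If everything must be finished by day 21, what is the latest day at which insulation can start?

Drywall must finish by day 21; it takes 5 days, so it must start by 21 − 5 = day 16.
To finish by day 21, final inspection (duration 4) must start no later than day 17.
Insulation feeds drywall (must start by day 16, minus 3-day gap → day 13); final inspection (must start by day 17, minus 2-day gap → day 15). Taking the minimum, insulation must finish by day 13 and start by 13 − 1 = day 12.

12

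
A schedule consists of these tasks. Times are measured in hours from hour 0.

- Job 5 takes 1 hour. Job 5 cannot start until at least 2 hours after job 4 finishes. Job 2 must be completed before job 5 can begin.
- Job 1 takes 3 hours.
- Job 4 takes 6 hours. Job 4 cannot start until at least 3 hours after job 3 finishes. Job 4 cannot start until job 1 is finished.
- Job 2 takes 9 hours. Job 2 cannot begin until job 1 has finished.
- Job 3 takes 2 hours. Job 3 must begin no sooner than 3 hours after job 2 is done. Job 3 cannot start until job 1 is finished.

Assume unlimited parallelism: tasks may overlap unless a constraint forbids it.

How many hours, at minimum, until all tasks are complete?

29

Job 1 can start immediately at hour 0; it finishes at hour 3.
Job 2 waits on job 1 (finishes hour 3), so it starts at hour 3 and finishes at 3 + 9 = hour 12.
Job 3 needs all of job 2 (finishes hour 12, plus 3-hour gap → hour 15); job 1 (finishes hour 3). That puts its earliest start at hour 15; it finishes at 15 + 2 = hour 17.
Job 4 cannot start until job 3 (finishes hour 17, plus 3-hour gap → hour 20); job 1 (finishes hour 3). The controlling bound is hour 20, so job 4 finishes at 20 + 6 = hour 26.
For job 5: job 4 (finishes hour 26, plus 2-hour gap → hour 28); job 2 (finishes hour 12). Taking the maximum gives a start of hour 28, and it finishes at 28 + 1 = hour 29.
All tasks are finished once the last one completes. Finish times: Job 1 at 3, Job 2 at 12, Job 3 at 17, Job 4 at 26, Job 5 at 29. The latest is hour 29.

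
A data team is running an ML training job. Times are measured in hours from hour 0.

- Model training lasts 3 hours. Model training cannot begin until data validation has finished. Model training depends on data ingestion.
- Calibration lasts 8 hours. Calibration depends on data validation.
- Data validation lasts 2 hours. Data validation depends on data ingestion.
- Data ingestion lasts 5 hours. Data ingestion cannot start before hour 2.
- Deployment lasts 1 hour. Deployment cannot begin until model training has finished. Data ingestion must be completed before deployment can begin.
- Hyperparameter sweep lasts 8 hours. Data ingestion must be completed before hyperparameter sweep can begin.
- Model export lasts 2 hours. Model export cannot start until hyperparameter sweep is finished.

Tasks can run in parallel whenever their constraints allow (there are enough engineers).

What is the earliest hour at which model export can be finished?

Data ingestion cannot begin until its own release at hour 2. It runs from hour 2 to 2 + 5 = hour 7.
After data ingestion (finishes hour 7), hyperparameter sweep can start at hour 7 and finishes at hour 15.
After hyperparameter sweep (finishes hour 15), model export can start at hour 15 and finishes at hour 17.

17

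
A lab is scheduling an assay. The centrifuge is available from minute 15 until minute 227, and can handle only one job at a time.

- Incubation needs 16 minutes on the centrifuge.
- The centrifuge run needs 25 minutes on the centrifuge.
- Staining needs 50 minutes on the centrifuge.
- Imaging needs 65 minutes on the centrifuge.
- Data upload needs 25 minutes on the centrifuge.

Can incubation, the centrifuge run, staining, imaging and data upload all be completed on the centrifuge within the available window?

The centrifuge window is 227 − 15 = 212 minutes.
Running back to back, the jobs need 16 + 25 + 50 + 65 + 25 = 181 minutes on the centrifuge.
Since 181 ≤ 212, they fit within the window.

Yes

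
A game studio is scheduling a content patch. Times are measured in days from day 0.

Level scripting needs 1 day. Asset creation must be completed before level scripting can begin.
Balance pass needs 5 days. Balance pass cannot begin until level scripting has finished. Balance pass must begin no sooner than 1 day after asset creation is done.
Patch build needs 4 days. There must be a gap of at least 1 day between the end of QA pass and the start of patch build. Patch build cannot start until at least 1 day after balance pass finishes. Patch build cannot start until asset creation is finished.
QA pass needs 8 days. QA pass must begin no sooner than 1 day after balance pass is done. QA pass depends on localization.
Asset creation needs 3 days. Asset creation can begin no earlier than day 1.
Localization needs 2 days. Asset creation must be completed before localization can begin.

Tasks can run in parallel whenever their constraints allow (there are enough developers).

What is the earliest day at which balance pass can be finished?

10

After its own release at day 1, asset creation can start at day 1 and finishes at day 4.
Level scripting waits on asset creation (finishes day 4), so it starts at day 4 and finishes at 4 + 1 = day 5.
For balance pass: level scripting (finishes day 5); asset creation (finishes day 4, plus 1-day gap → day 5). Taking the maximum gives a start of day 5, and it finishes at 5 + 5 = day 10.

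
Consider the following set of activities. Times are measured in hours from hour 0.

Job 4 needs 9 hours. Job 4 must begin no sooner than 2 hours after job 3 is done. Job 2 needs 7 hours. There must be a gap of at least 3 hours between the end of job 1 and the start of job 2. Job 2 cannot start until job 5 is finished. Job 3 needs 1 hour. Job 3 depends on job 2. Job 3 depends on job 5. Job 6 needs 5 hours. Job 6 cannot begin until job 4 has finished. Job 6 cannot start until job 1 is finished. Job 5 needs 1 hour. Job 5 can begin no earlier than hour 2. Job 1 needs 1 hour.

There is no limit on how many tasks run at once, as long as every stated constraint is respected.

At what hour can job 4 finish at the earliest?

23

After its own release at hour 2, job 5 can start at hour 2 and finishes at hour 3.
Nothing blocks job 1, so it runs from hour 0 to hour 1.
Job 2 cannot start until job 1 (finishes hour 1, plus 3-hour gap → hour 4); job 5 (finishes hour 3). The controlling bound is hour 4, so job 2 finishes at 4 + 7 = hour 11.
Job 3 needs all of job 2 (finishes hour 11); job 5 (finishes hour 3). That puts its earliest start at hour 11; it finishes at 11 + 1 = hour 12.
Job 4 waits on job 3 (finishes hour 12, plus 2-hour gap → hour 14), so it starts at hour 14 and finishes at 14 + 9 = hour 23.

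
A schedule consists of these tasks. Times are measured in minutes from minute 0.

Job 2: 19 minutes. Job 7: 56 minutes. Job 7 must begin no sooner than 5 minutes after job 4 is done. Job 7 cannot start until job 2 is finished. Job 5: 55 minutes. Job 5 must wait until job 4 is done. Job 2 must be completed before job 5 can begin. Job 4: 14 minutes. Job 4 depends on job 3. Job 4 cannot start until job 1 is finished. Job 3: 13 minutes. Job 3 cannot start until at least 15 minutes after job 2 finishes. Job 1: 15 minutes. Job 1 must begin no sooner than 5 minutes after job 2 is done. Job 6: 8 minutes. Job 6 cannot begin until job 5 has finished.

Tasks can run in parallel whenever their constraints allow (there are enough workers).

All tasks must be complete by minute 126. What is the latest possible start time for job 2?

Nothing follows job 6; the deadline of minute 126 is its only limit. It must start by 126 − 8 = minute 118.
Job 5 feeds into job 6 (must start by minute 118); so job 5 must finish by minute 118 and therefore start by minute 63.
To finish by minute 126, job 7 (duration 56) must start no later than minute 70.
Job 4 feeds job 5 (must start by minute 63); job 7 (must start by minute 70, minus 5-minute gap → minute 65). Taking the minimum, job 4 must finish by minute 63 and start by 63 − 14 = minute 49.
Job 1 feeds into job 4 (must start by minute 49); so job 1 must finish by minute 49 and therefore start by minute 34.
Job 3 has to be done before job 4 (must start by minute 49). That means finishing by minute 49, i.e. starting by 49 − 13 = minute 36.
Job 2 must finish in time for job 1 (must start by minute 34, minus 5-minute gap → minute 29); job 3 (must start by minute 36, minus 15-minute gap → minute 21); job 5 (must start by minute 63); job 7 (must start by minute 70). The tightest is minute 21, so job 2 must start by 21 − 19 = minute 2.

2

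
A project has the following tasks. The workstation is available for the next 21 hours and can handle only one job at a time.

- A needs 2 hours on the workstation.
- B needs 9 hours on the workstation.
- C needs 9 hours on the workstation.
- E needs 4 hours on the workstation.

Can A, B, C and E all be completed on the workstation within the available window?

Running back to back, the jobs need 2 + 9 + 9 + 4 = 24 hours on the workstation.
Since 24 > 21, they cannot all fit.

No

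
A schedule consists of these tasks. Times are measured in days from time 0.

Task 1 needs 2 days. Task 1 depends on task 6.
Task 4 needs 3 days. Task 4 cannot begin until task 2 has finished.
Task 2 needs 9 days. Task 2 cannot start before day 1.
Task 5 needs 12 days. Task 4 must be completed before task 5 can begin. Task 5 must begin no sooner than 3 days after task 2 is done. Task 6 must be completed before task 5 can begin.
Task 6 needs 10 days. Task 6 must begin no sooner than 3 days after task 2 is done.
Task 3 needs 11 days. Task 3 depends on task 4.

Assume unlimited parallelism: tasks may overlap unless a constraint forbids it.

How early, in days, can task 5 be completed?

35

Task 2 waits on its own release at day 1, so it starts at day 1 and finishes at 1 + 9 = day 10.
After task 2 (finishes day 10, plus 3-day gap → day 13), task 6 can start at day 13 and finishes at day 23.
Task 4 waits on task 2 (finishes day 10), so it starts at day 10 and finishes at 10 + 3 = day 13.
For task 5: task 4 (finishes day 13); task 2 (finishes day 10, plus 3-day gap → day 13); task 6 (finishes day 23). Taking the maximum gives a start of day 23, and it finishes at 23 + 12 = day 35.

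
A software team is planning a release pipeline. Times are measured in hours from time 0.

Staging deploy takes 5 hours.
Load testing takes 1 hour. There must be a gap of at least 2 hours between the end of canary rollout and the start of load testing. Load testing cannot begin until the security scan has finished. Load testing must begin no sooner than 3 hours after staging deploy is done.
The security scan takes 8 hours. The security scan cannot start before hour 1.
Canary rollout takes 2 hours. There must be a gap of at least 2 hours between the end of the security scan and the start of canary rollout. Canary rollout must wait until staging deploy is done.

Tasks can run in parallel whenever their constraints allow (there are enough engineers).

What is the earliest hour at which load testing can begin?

Nothing blocks staging deploy, so it runs from hour 0 to hour 5.
The security scan cannot begin until its own release at hour 1. It runs from hour 1 to 1 + 8 = hour 9.
Canary rollout needs all of the security scan (finishes hour 9, plus 2-hour gap → hour 11); staging deploy (finishes hour 5). That puts its earliest start at hour 11; it finishes at 11 + 2 = hour 13.
Load testing waits on canary rollout (finishes hour 13, plus 2-hour gap → hour 15); the security scan (finishes hour 9); staging deploy (finishes hour 5, plus 3-hour gap → hour 8). The latest of these is hour 15, which is the earliest load testing can start.

15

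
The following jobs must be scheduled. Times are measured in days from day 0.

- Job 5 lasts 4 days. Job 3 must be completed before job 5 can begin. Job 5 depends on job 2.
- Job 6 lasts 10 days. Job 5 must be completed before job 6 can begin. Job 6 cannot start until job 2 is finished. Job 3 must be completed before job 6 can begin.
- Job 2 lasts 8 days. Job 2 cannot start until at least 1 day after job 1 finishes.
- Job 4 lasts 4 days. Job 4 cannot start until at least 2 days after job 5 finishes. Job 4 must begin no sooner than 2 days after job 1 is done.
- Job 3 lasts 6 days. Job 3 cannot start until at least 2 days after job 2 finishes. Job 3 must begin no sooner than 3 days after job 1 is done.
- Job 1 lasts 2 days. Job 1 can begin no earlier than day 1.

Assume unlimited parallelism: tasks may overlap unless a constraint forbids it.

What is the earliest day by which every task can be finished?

Job 1 waits on its own release at day 1, so it starts at day 1 and finishes at 1 + 2 = day 3.
After job 1 (finishes day 3, plus 1-day gap → day 4), job 2 can start at day 4 and finishes at day 12.
Job 3 needs all of job 2 (finishes day 12, plus 2-day gap → day 14); job 1 (finishes day 3, plus 3-day gap → day 6). That puts its earliest start at day 14; it finishes at 14 + 6 = day 20.
Job 5 needs all of job 3 (finishes day 20); job 2 (finishes day 12). That puts its earliest start at day 20; it finishes at 20 + 4 = day 24.
Job 6 needs all of job 5 (finishes day 24); job 2 (finishes day 12); job 3 (finishes day 20). That puts its earliest start at day 24; it finishes at 24 + 10 = day 34.
Job 4 has to wait for job 5 (finishes day 24, plus 2-day gap → day 26); job 1 (finishes day 3, plus 2-day gap → day 5). The latest of these is day 26, so job 4 runs day 26 to 26 + 4 = day 30.
All tasks are finished once the last one completes. Finish times: Job 1 at 3, Job 2 at 12, Job 3 at 20, Job 4 at 30, Job 5 at 24, Job 6 at 34. The latest is day 34.

34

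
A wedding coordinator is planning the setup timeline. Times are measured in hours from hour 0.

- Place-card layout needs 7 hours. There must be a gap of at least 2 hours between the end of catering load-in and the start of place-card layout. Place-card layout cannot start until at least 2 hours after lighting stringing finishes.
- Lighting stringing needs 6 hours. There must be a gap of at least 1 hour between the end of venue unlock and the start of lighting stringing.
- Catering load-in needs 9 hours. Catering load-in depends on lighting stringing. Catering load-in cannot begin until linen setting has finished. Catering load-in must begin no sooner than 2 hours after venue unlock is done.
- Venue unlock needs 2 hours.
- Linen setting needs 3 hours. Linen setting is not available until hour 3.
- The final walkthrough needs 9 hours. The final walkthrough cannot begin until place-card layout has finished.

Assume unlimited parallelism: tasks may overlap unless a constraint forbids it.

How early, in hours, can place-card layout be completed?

27

Linen setting cannot begin until its own release at hour 3. It runs from hour 3 to 3 + 3 = hour 6.
Venue unlock can start immediately at hour 0; it finishes at hour 2.
Lighting stringing waits on venue unlock (finishes hour 2, plus 1-hour gap → hour 3), so it starts at hour 3 and finishes at 3 + 6 = hour 9.
Catering load-in needs all of lighting stringing (finishes hour 9); linen setting (finishes hour 6); venue unlock (finishes hour 2, plus 2-hour gap → hour 4). That puts its earliest start at hour 9; it finishes at 9 + 9 = hour 18.
Place-card layout cannot start until catering load-in (finishes hour 18, plus 2-hour gap → hour 20); lighting stringing (finishes hour 9, plus 2-hour gap → hour 11). The controlling bound is hour 20, so place-card layout finishes at 20 + 7 = hour 27.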